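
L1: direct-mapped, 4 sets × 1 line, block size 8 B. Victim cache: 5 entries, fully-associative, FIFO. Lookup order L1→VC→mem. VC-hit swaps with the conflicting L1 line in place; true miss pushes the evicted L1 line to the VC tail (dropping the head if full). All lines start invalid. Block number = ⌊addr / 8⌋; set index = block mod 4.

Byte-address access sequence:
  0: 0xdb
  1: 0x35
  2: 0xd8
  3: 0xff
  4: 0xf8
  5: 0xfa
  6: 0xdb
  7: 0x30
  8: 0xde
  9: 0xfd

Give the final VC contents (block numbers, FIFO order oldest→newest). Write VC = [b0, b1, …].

VC = [27]

0: 0xdb (blk 27, set 3) → MISS  vc=[]
1: 0x35 (blk 6, set 2) → MISS  vc=[]
2: 0xd8 (blk 27, set 3) → L1-HIT  vc=[]
3: 0xff (blk 31, set 3) → MISS  vc=[27]
4: 0xf8 (blk 31, set 3) → L1-HIT  vc=[27]
5: 0xfa (blk 31, set 3) → L1-HIT  vc=[27]
6: 0xdb (blk 27, set 3) → VC-HIT  vc=[31]
7: 0x30 (blk 6, set 2) → L1-HIT  vc=[31]
8: 0xde (blk 27, set 3) → L1-HIT  vc=[31]
9: 0xfd (blk 31, set 3) → VC-HIT  vc=[27]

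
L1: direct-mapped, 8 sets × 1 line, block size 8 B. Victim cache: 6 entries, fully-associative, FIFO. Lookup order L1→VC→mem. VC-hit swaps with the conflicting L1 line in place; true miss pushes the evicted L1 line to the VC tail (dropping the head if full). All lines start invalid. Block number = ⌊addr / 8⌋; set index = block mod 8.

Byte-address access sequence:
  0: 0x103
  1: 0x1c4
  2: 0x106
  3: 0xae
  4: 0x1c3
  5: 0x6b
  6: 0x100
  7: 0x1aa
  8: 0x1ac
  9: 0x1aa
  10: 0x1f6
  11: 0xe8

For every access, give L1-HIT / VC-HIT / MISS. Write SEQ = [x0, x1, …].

SEQ = [MISS, MISS, VC-HIT, MISS, VC-HIT, MISS, VC-HIT, MISS, L1-HIT, L1-HIT, MISS, MISS]

  [0] addr=0x103 blk=32 s=0: MISS | VC []
  [1] addr=0x1c4 blk=56 s=0: MISS | VC [32]
  [2] addr=0x106 blk=32 s=0: VC-HIT | VC [56]
  [3] addr=0xae blk=21 s=5: MISS | VC [56]
  [4] addr=0x1c3 blk=56 s=0: VC-HIT | VC [32]
  [5] addr=0x6b blk=13 s=5: MISS | VC [32, 21]
  [6] addr=0x100 blk=32 s=0: VC-HIT | VC [56, 21]
  [7] addr=0x1aa blk=53 s=5: MISS | VC [56, 21, 13]
  [8] addr=0x1ac blk=53 s=5: L1-HIT | VC [56, 21, 13]
  [9] addr=0x1aa blk=53 s=5: L1-HIT | VC [56, 21, 13]
  [10] addr=0x1f6 blk=62 s=6: MISS | VC [56, 21, 13]
  [11] addr=0xe8 blk=29 s=5: MISS | VC [56, 21, 13, 53]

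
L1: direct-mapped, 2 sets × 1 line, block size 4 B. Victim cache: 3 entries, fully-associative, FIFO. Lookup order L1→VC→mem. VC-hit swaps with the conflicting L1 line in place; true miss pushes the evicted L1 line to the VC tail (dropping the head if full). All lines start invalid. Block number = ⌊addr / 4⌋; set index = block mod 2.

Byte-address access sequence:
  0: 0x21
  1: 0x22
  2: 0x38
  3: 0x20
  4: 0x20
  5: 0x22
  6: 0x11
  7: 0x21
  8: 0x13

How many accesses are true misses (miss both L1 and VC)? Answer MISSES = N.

0: 0x21 (blk 8, set 0) → MISS  vc=[]
1: 0x22 (blk 8, set 0) → L1-HIT  vc=[]
2: 0x38 (blk 14, set 0) → MISS  vc=[8]
3: 0x20 (blk 8, set 0) → VC-HIT  vc=[14]
4: 0x20 (blk 8, set 0) → L1-HIT  vc=[14]
5: 0x22 (blk 8, set 0) → L1-HIT  vc=[14]
6: 0x11 (blk 4, set 0) → MISS  vc=[14, 8]
7: 0x21 (blk 8, set 0) → VC-HIT  vc=[14, 4]
8: 0x13 (blk 4, set 0) → VC-HIT  vc=[14, 8]

MISSES = 3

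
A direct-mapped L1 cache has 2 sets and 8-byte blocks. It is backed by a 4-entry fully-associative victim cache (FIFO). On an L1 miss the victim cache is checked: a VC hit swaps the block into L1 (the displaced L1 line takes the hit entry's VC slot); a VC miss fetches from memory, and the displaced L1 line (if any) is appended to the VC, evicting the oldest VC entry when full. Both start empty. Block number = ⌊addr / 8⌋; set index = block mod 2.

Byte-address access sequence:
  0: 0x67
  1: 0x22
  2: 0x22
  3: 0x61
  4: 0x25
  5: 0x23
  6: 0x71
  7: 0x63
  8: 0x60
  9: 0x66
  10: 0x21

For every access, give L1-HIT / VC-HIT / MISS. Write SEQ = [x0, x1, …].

SEQ = [MISS, MISS, L1-HIT, VC-HIT, VC-HIT, L1-HIT, MISS, VC-HIT, L1-HIT, L1-HIT, VC-HIT]

0: 0x67 (blk 12, set 0) → MISS  vc=[]
1: 0x22 (blk 4, set 0) → MISS  vc=[12]
2: 0x22 (blk 4, set 0) → L1-HIT  vc=[12]
3: 0x61 (blk 12, set 0) → VC-HIT  vc=[4]
4: 0x25 (blk 4, set 0) → VC-HIT  vc=[12]
5: 0x23 (blk 4, set 0) → L1-HIT  vc=[12]
6: 0x71 (blk 14, set 0) → MISS  vc=[12, 4]
7: 0x63 (blk 12, set 0) → VC-HIT  vc=[14, 4]
8: 0x60 (blk 12, set 0) → L1-HIT  vc=[14, 4]
9: 0x66 (blk 12, set 0) → L1-HIT  vc=[14, 4]
10: 0x21 (blk 4, set 0) → VC-HIT  vc=[14, 12]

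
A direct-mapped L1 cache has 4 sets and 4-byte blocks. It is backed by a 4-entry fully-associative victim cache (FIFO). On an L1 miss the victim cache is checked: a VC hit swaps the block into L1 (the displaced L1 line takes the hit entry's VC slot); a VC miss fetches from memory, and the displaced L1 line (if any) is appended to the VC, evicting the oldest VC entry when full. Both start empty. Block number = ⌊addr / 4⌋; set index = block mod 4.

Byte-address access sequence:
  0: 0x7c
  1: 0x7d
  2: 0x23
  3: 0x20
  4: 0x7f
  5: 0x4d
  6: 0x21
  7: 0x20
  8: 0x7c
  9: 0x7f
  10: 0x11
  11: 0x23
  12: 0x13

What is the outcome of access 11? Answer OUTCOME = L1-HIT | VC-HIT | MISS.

  [0] addr=0x7c blk=31 s=3: MISS | VC []
  [1] addr=0x7d blk=31 s=3: L1-HIT | VC []
  [2] addr=0x23 blk=8 s=0: MISS | VC []
  [3] addr=0x20 blk=8 s=0: L1-HIT | VC []
  [4] addr=0x7f blk=31 s=3: L1-HIT | VC []
  [5] addr=0x4d blk=19 s=3: MISS | VC [31]
  [6] addr=0x21 blk=8 s=0: L1-HIT | VC [31]
  [7] addr=0x20 blk=8 s=0: L1-HIT | VC [31]
  [8] addr=0x7c blk=31 s=3: VC-HIT | VC [19]
  [9] addr=0x7f blk=31 s=3: L1-HIT | VC [19]
  [10] addr=0x11 blk=4 s=0: MISS | VC [19, 8]
  [11] addr=0x23 blk=8 s=0: VC-HIT | VC [19, 4]
  [12] addr=0x13 blk=4 s=0: VC-HIT | VC [19, 8]

OUTCOME = VC-HIT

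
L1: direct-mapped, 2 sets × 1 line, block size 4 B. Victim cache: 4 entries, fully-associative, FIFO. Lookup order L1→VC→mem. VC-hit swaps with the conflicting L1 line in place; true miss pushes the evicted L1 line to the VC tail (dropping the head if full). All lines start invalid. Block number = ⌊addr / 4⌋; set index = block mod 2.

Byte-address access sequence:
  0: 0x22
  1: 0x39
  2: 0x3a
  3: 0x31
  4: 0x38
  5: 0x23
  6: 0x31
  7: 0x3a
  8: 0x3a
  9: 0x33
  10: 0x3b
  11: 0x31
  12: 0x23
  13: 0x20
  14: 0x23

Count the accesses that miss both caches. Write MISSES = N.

  [0] addr=0x22 blk=8 s=0: MISS | VC []
  [1] addr=0x39 blk=14 s=0: MISS | VC [8]
  [2] addr=0x3a blk=14 s=0: L1-HIT | VC [8]
  [3] addr=0x31 blk=12 s=0: MISS | VC [8, 14]
  [4] addr=0x38 blk=14 s=0: VC-HIT | VC [8, 12]
  [5] addr=0x23 blk=8 s=0: VC-HIT | VC [14, 12]
  [6] addr=0x31 blk=12 s=0: VC-HIT | VC [14, 8]
  [7] addr=0x3a blk=14 s=0: VC-HIT | VC [12, 8]
  [8] addr=0x3a blk=14 s=0: L1-HIT | VC [12, 8]
  [9] addr=0x33 blk=12 s=0: VC-HIT | VC [14, 8]
  [10] addr=0x3b blk=14 s=0: VC-HIT | VC [12, 8]
  [11] addr=0x31 blk=12 s=0: VC-HIT | VC [14, 8]
  [12] addr=0x23 blk=8 s=0: VC-HIT | VC [14, 12]
  [13] addr=0x20 blk=8 s=0: L1-HIT | VC [14, 12]
  [14] addr=0x23 blk=8 s=0: L1-HIT | VC [14, 12]

MISSES = 3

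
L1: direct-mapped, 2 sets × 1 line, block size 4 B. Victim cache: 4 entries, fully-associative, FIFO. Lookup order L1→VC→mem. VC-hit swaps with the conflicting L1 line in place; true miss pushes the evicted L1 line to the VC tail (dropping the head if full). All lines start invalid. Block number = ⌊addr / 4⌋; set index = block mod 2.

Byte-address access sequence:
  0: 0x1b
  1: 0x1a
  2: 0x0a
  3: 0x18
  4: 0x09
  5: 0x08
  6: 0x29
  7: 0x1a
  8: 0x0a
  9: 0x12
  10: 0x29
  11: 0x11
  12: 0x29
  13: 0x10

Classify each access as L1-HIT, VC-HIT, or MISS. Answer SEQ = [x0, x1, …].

SEQ = [MISS, L1-HIT, MISS, VC-HIT, VC-HIT, L1-HIT, MISS, VC-HIT, VC-HIT, MISS, VC-HIT, VC-HIT, VC-HIT, VC-HIT]

  [0] addr=0x1b blk=6 s=0: MISS | VC []
  [1] addr=0x1a blk=6 s=0: L1-HIT | VC []
  [2] addr=0xa blk=2 s=0: MISS | VC [6]
  [3] addr=0x18 blk=6 s=0: VC-HIT | VC [2]
  [4] addr=0x9 blk=2 s=0: VC-HIT | VC [6]
  [5] addr=0x8 blk=2 s=0: L1-HIT | VC [6]
  [6] addr=0x29 blk=10 s=0: MISS | VC [6, 2]
  [7] addr=0x1a blk=6 s=0: VC-HIT | VC [10, 2]
  [8] addr=0xa blk=2 s=0: VC-HIT | VC [10, 6]
  [9] addr=0x12 blk=4 s=0: MISS | VC [10, 6, 2]
  [10] addr=0x29 blk=10 s=0: VC-HIT | VC [4, 6, 2]
  [11] addr=0x11 blk=4 s=0: VC-HIT | VC [10, 6, 2]
  [12] addr=0x29 blk=10 s=0: VC-HIT | VC [4, 6, 2]
  [13] addr=0x10 blk=4 s=0: VC-HIT | VC [10, 6, 2]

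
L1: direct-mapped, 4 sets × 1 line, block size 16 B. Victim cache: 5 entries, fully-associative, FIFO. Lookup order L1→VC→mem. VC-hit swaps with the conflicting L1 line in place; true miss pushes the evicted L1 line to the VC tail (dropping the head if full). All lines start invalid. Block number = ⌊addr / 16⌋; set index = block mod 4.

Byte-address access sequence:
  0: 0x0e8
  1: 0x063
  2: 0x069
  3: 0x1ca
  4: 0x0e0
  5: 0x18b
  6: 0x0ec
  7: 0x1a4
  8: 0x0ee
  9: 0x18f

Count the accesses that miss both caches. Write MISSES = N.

0: 0xe8 (blk 14, set 2) → MISS  vc=[]
1: 0x63 (blk 6, set 2) → MISS  vc=[14]
2: 0x69 (blk 6, set 2) → L1-HIT  vc=[14]
3: 0x1ca (blk 28, set 0) → MISS  vc=[14]
4: 0xe0 (blk 14, set 2) → VC-HIT  vc=[6]
5: 0x18b (blk 24, set 0) → MISS  vc=[6, 28]
6: 0xec (blk 14, set 2) → L1-HIT  vc=[6, 28]
7: 0x1a4 (blk 26, set 2) → MISS  vc=[6, 28, 14]
8: 0xee (blk 14, set 2) → VC-HIT  vc=[6, 28, 26]
9: 0x18f (blk 24, set 0) → L1-HIT  vc=[6, 28, 26]

MISSES = 5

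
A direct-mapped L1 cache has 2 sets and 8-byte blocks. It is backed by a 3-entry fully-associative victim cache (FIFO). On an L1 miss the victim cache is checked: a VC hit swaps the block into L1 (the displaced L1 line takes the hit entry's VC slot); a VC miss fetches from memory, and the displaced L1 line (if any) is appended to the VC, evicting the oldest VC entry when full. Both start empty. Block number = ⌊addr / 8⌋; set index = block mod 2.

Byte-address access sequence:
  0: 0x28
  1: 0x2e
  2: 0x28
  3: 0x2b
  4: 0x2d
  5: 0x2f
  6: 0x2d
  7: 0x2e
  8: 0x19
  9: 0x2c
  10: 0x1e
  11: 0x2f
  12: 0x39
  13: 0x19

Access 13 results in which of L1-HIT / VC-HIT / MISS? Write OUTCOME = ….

  [0] addr=0x28 blk=5 s=1: MISS | VC []
  [1] addr=0x2e blk=5 s=1: L1-HIT | VC []
  [2] addr=0x28 blk=5 s=1: L1-HIT | VC []
  [3] addr=0x2b blk=5 s=1: L1-HIT | VC []
  [4] addr=0x2d blk=5 s=1: L1-HIT | VC []
  [5] addr=0x2f blk=5 s=1: L1-HIT | VC []
  [6] addr=0x2d blk=5 s=1: L1-HIT | VC []
  [7] addr=0x2e blk=5 s=1: L1-HIT | VC []
  [8] addr=0x19 blk=3 s=1: MISS | VC [5]
  [9] addr=0x2c blk=5 s=1: VC-HIT | VC [3]
  [10] addr=0x1e blk=3 s=1: VC-HIT | VC [5]
  [11] addr=0x2f blk=5 s=1: VC-HIT | VC [3]
  [12] addr=0x39 blk=7 s=1: MISS | VC [3, 5]
  [13] addr=0x19 blk=3 s=1: VC-HIT | VC [7, 5]

OUTCOME = VC-HIT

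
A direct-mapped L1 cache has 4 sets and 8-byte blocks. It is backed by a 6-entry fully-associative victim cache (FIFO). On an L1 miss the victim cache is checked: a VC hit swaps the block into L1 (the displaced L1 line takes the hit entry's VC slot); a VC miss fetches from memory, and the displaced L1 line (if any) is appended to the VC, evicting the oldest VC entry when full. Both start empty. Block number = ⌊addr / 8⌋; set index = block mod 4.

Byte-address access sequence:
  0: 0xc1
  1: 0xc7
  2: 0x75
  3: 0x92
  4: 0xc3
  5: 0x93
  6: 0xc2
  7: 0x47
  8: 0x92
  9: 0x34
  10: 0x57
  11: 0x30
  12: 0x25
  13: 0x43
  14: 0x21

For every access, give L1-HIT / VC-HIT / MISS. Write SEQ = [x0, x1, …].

SEQ = [MISS, L1-HIT, MISS, MISS, L1-HIT, L1-HIT, L1-HIT, MISS, L1-HIT, MISS, MISS, VC-HIT, MISS, VC-HIT, VC-HIT]

#0 0xc1→b24/s0 MISS; vc=[]
#1 0xc7→b24/s0 L1-HIT; vc=[]
#2 0x75→b14/s2 MISS; vc=[]
#3 0x92→b18/s2 MISS; vc=[14]
#4 0xc3→b24/s0 L1-HIT; vc=[14]
#5 0x93→b18/s2 L1-HIT; vc=[14]
#6 0xc2→b24/s0 L1-HIT; vc=[14]
#7 0x47→b8/s0 MISS; vc=[14,24]
#8 0x92→b18/s2 L1-HIT; vc=[14,24]
#9 0x34→b6/s2 MISS; vc=[14,24,18]
#10 0x57→b10/s2 MISS; vc=[14,24,18,6]
#11 0x30→b6/s2 VC-HIT; vc=[14,24,18,10]
#12 0x25→b4/s0 MISS; vc=[14,24,18,10,8]
#13 0x43→b8/s0 VC-HIT; vc=[14,24,18,10,4]
#14 0x21→b4/s0 VC-HIT; vc=[14,24,18,10,8]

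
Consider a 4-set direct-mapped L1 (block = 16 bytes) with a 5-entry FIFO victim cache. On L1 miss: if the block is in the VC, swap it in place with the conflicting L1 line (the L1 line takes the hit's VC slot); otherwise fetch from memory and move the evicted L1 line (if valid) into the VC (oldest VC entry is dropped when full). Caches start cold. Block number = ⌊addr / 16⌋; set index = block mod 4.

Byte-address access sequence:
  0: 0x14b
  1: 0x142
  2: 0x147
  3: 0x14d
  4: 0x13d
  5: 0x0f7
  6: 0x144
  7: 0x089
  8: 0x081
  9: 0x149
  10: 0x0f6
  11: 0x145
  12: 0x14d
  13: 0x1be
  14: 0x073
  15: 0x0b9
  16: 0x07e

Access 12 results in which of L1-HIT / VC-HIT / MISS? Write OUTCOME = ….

OUTCOME = L1-HIT

#0 0x14b→b20/s0 MISS; vc=[]
#1 0x142→b20/s0 L1-HIT; vc=[]
#2 0x147→b20/s0 L1-HIT; vc=[]
#3 0x14d→b20/s0 L1-HIT; vc=[]
#4 0x13d→b19/s3 MISS; vc=[]
#5 0xf7→b15/s3 MISS; vc=[19]
#6 0x144→b20/s0 L1-HIT; vc=[19]
#7 0x89→b8/s0 MISS; vc=[19,20]
#8 0x81→b8/s0 L1-HIT; vc=[19,20]
#9 0x149→b20/s0 VC-HIT; vc=[19,8]
#10 0xf6→b15/s3 L1-HIT; vc=[19,8]
#11 0x145→b20/s0 L1-HIT; vc=[19,8]
#12 0x14d→b20/s0 L1-HIT; vc=[19,8]
#13 0x1be→b27/s3 MISS; vc=[19,8,15]
#14 0x73→b7/s3 MISS; vc=[19,8,15,27]
#15 0xb9→b11/s3 MISS; vc=[19,8,15,27,7]
#16 0x7e→b7/s3 VC-HIT; vc=[19,8,15,27,11]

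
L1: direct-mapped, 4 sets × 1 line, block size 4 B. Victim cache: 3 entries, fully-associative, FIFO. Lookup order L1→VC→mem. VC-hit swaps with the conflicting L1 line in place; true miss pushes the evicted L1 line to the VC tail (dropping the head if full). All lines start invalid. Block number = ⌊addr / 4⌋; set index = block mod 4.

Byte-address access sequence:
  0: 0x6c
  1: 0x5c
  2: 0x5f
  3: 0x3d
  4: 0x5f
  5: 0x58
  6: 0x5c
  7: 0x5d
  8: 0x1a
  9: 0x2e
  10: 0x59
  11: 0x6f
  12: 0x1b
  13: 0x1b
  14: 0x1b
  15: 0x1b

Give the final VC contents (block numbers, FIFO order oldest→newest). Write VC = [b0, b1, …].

VC = [22, 23, 11]

0: 0x6c (blk 27, set 3) → MISS  vc=[]
1: 0x5c (blk 23, set 3) → MISS  vc=[27]
2: 0x5f (blk 23, set 3) → L1-HIT  vc=[27]
3: 0x3d (blk 15, set 3) → MISS  vc=[27, 23]
4: 0x5f (blk 23, set 3) → VC-HIT  vc=[27, 15]
5: 0x58 (blk 22, set 2) → MISS  vc=[27, 15]
6: 0x5c (blk 23, set 3) → L1-HIT  vc=[27, 15]
7: 0x5d (blk 23, set 3) → L1-HIT  vc=[27, 15]
8: 0x1a (blk 6, set 2) → MISS  vc=[27, 15, 22]
9: 0x2e (blk 11, set 3) → MISS  vc=[15, 22, 23]
10: 0x59 (blk 22, set 2) → VC-HIT  vc=[15, 6, 23]
11: 0x6f (blk 27, set 3) → MISS  vc=[6, 23, 11]
12: 0x1b (blk 6, set 2) → VC-HIT  vc=[22, 23, 11]
13: 0x1b (blk 6, set 2) → L1-HIT  vc=[22, 23, 11]
14: 0x1b (blk 6, set 2) → L1-HIT  vc=[22, 23, 11]
15: 0x1b (blk 6, set 2) → L1-HIT  vc=[22, 23, 11]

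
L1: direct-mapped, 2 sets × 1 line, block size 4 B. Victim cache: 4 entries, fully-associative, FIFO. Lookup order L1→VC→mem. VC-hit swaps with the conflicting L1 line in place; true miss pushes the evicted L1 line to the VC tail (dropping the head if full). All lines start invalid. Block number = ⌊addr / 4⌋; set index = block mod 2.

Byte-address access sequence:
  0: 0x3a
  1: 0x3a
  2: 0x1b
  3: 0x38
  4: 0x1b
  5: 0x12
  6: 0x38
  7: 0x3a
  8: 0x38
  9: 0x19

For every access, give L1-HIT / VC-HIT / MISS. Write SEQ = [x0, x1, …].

SEQ = [MISS, L1-HIT, MISS, VC-HIT, VC-HIT, MISS, VC-HIT, L1-HIT, L1-HIT, VC-HIT]

#0 0x3a→b14/s0 MISS; vc=[]
#1 0x3a→b14/s0 L1-HIT; vc=[]
#2 0x1b→b6/s0 MISS; vc=[14]
#3 0x38→b14/s0 VC-HIT; vc=[6]
#4 0x1b→b6/s0 VC-HIT; vc=[14]
#5 0x12→b4/s0 MISS; vc=[14,6]
#6 0x38→b14/s0 VC-HIT; vc=[4,6]
#7 0x3a→b14/s0 L1-HIT; vc=[4,6]
#8 0x38→b14/s0 L1-HIT; vc=[4,6]
#9 0x19→b6/s0 VC-HIT; vc=[4,14]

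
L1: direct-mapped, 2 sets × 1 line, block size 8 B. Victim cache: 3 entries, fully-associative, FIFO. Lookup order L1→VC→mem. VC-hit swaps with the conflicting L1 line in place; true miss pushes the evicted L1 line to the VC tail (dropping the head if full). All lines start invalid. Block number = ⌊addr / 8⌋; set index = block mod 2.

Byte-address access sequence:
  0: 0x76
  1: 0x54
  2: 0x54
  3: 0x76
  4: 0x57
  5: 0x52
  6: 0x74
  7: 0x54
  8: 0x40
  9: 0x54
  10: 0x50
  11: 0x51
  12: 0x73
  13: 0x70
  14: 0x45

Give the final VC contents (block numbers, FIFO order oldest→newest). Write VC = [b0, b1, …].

  [0] addr=0x76 blk=14 s=0: MISS | VC []
  [1] addr=0x54 blk=10 s=0: MISS | VC [14]
  [2] addr=0x54 blk=10 s=0: L1-HIT | VC [14]
  [3] addr=0x76 blk=14 s=0: VC-HIT | VC [10]
  [4] addr=0x57 blk=10 s=0: VC-HIT | VC [14]
  [5] addr=0x52 blk=10 s=0: L1-HIT | VC [14]
  [6] addr=0x74 blk=14 s=0: VC-HIT | VC [10]
  [7] addr=0x54 blk=10 s=0: VC-HIT | VC [14]
  [8] addr=0x40 blk=8 s=0: MISS | VC [14, 10]
  [9] addr=0x54 blk=10 s=0: VC-HIT | VC [14, 8]
  [10] addr=0x50 blk=10 s=0: L1-HIT | VC [14, 8]
  [11] addr=0x51 blk=10 s=0: L1-HIT | VC [14, 8]
  [12] addr=0x73 blk=14 s=0: VC-HIT | VC [10, 8]
  [13] addr=0x70 blk=14 s=0: L1-HIT | VC [10, 8]
  [14] addr=0x45 blk=8 s=0: VC-HIT | VC [10, 14]

VC = [10, 14]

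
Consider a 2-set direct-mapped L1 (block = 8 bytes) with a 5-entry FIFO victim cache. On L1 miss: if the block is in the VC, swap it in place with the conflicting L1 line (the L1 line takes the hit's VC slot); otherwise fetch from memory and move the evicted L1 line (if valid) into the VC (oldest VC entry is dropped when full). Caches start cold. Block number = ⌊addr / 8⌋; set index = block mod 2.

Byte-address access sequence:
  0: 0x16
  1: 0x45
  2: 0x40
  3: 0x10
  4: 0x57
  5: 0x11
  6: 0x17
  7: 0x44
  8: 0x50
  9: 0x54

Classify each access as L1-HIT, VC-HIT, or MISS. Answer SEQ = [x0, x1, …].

SEQ = [MISS, MISS, L1-HIT, VC-HIT, MISS, VC-HIT, L1-HIT, VC-HIT, VC-HIT, L1-HIT]

  [0] addr=0x16 blk=2 s=0: MISS | VC []
  [1] addr=0x45 blk=8 s=0: MISS | VC [2]
  [2] addr=0x40 blk=8 s=0: L1-HIT | VC [2]
  [3] addr=0x10 blk=2 s=0: VC-HIT | VC [8]
  [4] addr=0x57 blk=10 s=0: MISS | VC [8, 2]
  [5] addr=0x11 blk=2 s=0: VC-HIT | VC [8, 10]
  [6] addr=0x17 blk=2 s=0: L1-HIT | VC [8, 10]
  [7] addr=0x44 blk=8 s=0: VC-HIT | VC [2, 10]
  [8] addr=0x50 blk=10 s=0: VC-HIT | VC [2, 8]
  [9] addr=0x54 blk=10 s=0: L1-HIT | VC [2, 8]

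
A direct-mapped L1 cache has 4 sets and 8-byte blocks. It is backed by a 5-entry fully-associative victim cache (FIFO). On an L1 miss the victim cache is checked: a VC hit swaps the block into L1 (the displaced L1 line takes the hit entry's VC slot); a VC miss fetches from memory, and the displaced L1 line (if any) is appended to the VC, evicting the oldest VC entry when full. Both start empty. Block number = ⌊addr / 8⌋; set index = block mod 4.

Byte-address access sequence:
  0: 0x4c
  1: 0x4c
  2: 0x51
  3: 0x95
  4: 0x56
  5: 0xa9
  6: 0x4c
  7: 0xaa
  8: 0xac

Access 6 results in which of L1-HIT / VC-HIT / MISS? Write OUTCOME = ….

  [0] addr=0x4c blk=9 s=1: MISS | VC []
  [1] addr=0x4c blk=9 s=1: L1-HIT | VC []
  [2] addr=0x51 blk=10 s=2: MISS | VC []
  [3] addr=0x95 blk=18 s=2: MISS | VC [10]
  [4] addr=0x56 blk=10 s=2: VC-HIT | VC [18]
  [5] addr=0xa9 blk=21 s=1: MISS | VC [18, 9]
  [6] addr=0x4c blk=9 s=1: VC-HIT | VC [18, 21]
  [7] addr=0xaa blk=21 s=1: VC-HIT | VC [18, 9]
  [8] addr=0xac blk=21 s=1: L1-HIT | VC [18, 9]

OUTCOME = VC-HIT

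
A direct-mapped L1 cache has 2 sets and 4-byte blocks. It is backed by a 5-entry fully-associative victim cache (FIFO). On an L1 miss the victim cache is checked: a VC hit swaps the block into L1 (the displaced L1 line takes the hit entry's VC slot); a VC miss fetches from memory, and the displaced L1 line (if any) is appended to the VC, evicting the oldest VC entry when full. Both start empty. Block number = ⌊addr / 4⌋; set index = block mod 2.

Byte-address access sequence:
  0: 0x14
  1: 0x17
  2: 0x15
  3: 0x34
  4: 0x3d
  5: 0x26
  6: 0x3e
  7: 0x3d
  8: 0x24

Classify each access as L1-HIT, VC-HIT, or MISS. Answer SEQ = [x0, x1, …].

#0 0x14→b5/s1 MISS; vc=[]
#1 0x17→b5/s1 L1-HIT; vc=[]
#2 0x15→b5/s1 L1-HIT; vc=[]
#3 0x34→b13/s1 MISS; vc=[5]
#4 0x3d→b15/s1 MISS; vc=[5,13]
#5 0x26→b9/s1 MISS; vc=[5,13,15]
#6 0x3e→b15/s1 VC-HIT; vc=[5,13,9]
#7 0x3d→b15/s1 L1-HIT; vc=[5,13,9]
#8 0x24→b9/s1 VC-HIT; vc=[5,13,15]

SEQ = [MISS, L1-HIT, L1-HIT, MISS, MISS, MISS, VC-HIT, L1-HIT, VC-HIT]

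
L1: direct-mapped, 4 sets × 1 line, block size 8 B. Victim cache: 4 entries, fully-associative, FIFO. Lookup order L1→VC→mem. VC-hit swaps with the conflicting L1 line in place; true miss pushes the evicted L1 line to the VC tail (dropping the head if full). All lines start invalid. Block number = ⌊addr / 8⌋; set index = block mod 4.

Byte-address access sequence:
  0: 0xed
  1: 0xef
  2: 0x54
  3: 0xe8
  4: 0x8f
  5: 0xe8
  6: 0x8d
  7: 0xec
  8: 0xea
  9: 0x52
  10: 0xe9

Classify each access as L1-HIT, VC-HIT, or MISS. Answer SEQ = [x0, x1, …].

  [0] addr=0xed blk=29 s=1: MISS | VC []
  [1] addr=0xef blk=29 s=1: L1-HIT | VC []
  [2] addr=0x54 blk=10 s=2: MISS | VC []
  [3] addr=0xe8 blk=29 s=1: L1-HIT | VC []
  [4] addr=0x8f blk=17 s=1: MISS | VC [29]
  [5] addr=0xe8 blk=29 s=1: VC-HIT | VC [17]
  [6] addr=0x8d blk=17 s=1: VC-HIT | VC [29]
  [7] addr=0xec blk=29 s=1: VC-HIT | VC [17]
  [8] addr=0xea blk=29 s=1: L1-HIT | VC [17]
  [9] addr=0x52 blk=10 s=2: L1-HIT | VC [17]
  [10] addr=0xe9 blk=29 s=1: L1-HIT | VC [17]

SEQ = [MISS, L1-HIT, MISS, L1-HIT, MISS, VC-HIT, VC-HIT, VC-HIT, L1-HIT, L1-HIT, L1-HIT]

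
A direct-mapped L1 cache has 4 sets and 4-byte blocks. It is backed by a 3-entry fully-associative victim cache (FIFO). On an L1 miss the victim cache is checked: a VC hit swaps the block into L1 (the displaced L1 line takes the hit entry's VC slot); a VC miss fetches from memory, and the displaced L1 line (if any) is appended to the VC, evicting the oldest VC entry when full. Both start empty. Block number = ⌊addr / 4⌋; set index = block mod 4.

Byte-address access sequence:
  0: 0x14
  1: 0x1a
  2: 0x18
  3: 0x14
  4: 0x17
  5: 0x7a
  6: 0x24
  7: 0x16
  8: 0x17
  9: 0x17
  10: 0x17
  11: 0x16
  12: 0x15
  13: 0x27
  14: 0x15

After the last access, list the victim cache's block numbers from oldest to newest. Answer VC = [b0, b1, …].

VC = [6, 9]

0: 0x14 (blk 5, set 1) → MISS  vc=[]
1: 0x1a (blk 6, set 2) → MISS  vc=[]
2: 0x18 (blk 6, set 2) → L1-HIT  vc=[]
3: 0x14 (blk 5, set 1) → L1-HIT  vc=[]
4: 0x17 (blk 5, set 1) → L1-HIT  vc=[]
5: 0x7a (blk 30, set 2) → MISS  vc=[6]
6: 0x24 (blk 9, set 1) → MISS  vc=[6, 5]
7: 0x16 (blk 5, set 1) → VC-HIT  vc=[6, 9]
8: 0x17 (blk 5, set 1) → L1-HIT  vc=[6, 9]
9: 0x17 (blk 5, set 1) → L1-HIT  vc=[6, 9]
10: 0x17 (blk 5, set 1) → L1-HIT  vc=[6, 9]
11: 0x16 (blk 5, set 1) → L1-HIT  vc=[6, 9]
12: 0x15 (blk 5, set 1) → L1-HIT  vc=[6, 9]
13: 0x27 (blk 9, set 1) → VC-HIT  vc=[6, 5]
14: 0x15 (blk 5, set 1) → VC-HIT  vc=[6, 9]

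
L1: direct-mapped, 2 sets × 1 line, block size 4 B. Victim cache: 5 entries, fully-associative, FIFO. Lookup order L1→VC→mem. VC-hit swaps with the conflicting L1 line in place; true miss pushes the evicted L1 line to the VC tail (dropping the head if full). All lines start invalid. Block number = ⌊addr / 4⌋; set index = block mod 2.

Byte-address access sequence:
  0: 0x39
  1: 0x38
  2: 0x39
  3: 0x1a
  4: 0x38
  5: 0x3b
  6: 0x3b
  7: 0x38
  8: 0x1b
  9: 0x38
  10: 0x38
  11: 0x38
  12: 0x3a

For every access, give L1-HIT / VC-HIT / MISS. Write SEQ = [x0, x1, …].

SEQ = [MISS, L1-HIT, L1-HIT, MISS, VC-HIT, L1-HIT, L1-HIT, L1-HIT, VC-HIT, VC-HIT, L1-HIT, L1-HIT, L1-HIT]

0: 0x39 (blk 14, set 0) → MISS  vc=[]
1: 0x38 (blk 14, set 0) → L1-HIT  vc=[]
2: 0x39 (blk 14, set 0) → L1-HIT  vc=[]
3: 0x1a (blk 6, set 0) → MISS  vc=[14]
4: 0x38 (blk 14, set 0) → VC-HIT  vc=[6]
5: 0x3b (blk 14, set 0) → L1-HIT  vc=[6]
6: 0x3b (blk 14, set 0) → L1-HIT  vc=[6]
7: 0x38 (blk 14, set 0) → L1-HIT  vc=[6]
8: 0x1b (blk 6, set 0) → VC-HIT  vc=[14]
9: 0x38 (blk 14, set 0) → VC-HIT  vc=[6]
10: 0x38 (blk 14, set 0) → L1-HIT  vc=[6]
11: 0x38 (blk 14, set 0) → L1-HIT  vc=[6]
12: 0x3a (blk 14, set 0) → L1-HIT  vc=[6]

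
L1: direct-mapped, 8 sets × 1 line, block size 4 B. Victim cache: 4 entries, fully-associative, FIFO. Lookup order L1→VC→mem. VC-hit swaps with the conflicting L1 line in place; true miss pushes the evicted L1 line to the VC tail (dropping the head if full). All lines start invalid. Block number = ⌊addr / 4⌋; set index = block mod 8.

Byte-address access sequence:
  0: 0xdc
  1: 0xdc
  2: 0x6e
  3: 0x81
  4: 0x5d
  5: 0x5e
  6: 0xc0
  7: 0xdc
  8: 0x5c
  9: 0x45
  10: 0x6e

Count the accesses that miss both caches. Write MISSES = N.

#0 0xdc→b55/s7 MISS; vc=[]
#1 0xdc→b55/s7 L1-HIT; vc=[]
#2 0x6e→b27/s3 MISS; vc=[]
#3 0x81→b32/s0 MISS; vc=[]
#4 0x5d→b23/s7 MISS; vc=[55]
#5 0x5e→b23/s7 L1-HIT; vc=[55]
#6 0xc0→b48/s0 MISS; vc=[55,32]
#7 0xdc→b55/s7 VC-HIT; vc=[23,32]
#8 0x5c→b23/s7 VC-HIT; vc=[55,32]
#9 0x45→b17/s1 MISS; vc=[55,32]
#10 0x6e→b27/s3 L1-HIT; vc=[55,32]

MISSES = 6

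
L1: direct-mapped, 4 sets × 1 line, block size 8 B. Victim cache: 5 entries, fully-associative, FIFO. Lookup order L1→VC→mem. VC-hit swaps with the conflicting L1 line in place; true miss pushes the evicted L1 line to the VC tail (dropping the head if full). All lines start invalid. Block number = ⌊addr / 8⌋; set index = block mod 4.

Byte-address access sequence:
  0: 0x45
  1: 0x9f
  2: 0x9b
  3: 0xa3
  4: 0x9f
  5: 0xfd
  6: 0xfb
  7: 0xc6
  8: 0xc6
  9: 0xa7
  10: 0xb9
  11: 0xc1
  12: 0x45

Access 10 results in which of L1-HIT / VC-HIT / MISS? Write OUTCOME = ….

#0 0x45→b8/s0 MISS; vc=[]
#1 0x9f→b19/s3 MISS; vc=[]
#2 0x9b→b19/s3 L1-HIT; vc=[]
#3 0xa3→b20/s0 MISS; vc=[8]
#4 0x9f→b19/s3 L1-HIT; vc=[8]
#5 0xfd→b31/s3 MISS; vc=[8,19]
#6 0xfb→b31/s3 L1-HIT; vc=[8,19]
#7 0xc6→b24/s0 MISS; vc=[8,19,20]
#8 0xc6→b24/s0 L1-HIT; vc=[8,19,20]
#9 0xa7→b20/s0 VC-HIT; vc=[8,19,24]
#10 0xb9→b23/s3 MISS; vc=[8,19,24,31]
#11 0xc1→b24/s0 VC-HIT; vc=[8,19,20,31]
#12 0x45→b8/s0 VC-HIT; vc=[24,19,20,31]

OUTCOME = MISS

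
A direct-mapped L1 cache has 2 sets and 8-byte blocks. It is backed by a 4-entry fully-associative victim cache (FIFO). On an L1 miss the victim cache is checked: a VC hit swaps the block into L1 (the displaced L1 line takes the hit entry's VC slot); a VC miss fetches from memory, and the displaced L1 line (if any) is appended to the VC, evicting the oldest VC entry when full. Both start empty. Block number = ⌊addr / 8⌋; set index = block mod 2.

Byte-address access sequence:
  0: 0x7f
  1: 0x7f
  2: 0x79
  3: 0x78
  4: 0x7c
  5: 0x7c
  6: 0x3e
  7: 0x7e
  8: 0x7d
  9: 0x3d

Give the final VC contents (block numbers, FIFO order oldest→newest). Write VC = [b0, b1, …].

#0 0x7f→b15/s1 MISS; vc=[]
#1 0x7f→b15/s1 L1-HIT; vc=[]
#2 0x79→b15/s1 L1-HIT; vc=[]
#3 0x78→b15/s1 L1-HIT; vc=[]
#4 0x7c→b15/s1 L1-HIT; vc=[]
#5 0x7c→b15/s1 L1-HIT; vc=[]
#6 0x3e→b7/s1 MISS; vc=[15]
#7 0x7e→b15/s1 VC-HIT; vc=[7]
#8 0x7d→b15/s1 L1-HIT; vc=[7]
#9 0x3d→b7/s1 VC-HIT; vc=[15]

VC = [15]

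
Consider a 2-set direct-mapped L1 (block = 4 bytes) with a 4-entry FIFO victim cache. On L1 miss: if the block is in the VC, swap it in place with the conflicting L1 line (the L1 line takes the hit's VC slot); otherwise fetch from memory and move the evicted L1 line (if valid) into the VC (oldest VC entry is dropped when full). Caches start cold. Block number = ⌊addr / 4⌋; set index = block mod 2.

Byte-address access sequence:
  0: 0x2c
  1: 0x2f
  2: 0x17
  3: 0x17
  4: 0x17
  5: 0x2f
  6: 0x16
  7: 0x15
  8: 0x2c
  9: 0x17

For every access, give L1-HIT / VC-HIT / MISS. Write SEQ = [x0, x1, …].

SEQ = [MISS, L1-HIT, MISS, L1-HIT, L1-HIT, VC-HIT, VC-HIT, L1-HIT, VC-HIT, VC-HIT]

#0 0x2c→b11/s1 MISS; vc=[]
#1 0x2f→b11/s1 L1-HIT; vc=[]
#2 0x17→b5/s1 MISS; vc=[11]
#3 0x17→b5/s1 L1-HIT; vc=[11]
#4 0x17→b5/s1 L1-HIT; vc=[11]
#5 0x2f→b11/s1 VC-HIT; vc=[5]
#6 0x16→b5/s1 VC-HIT; vc=[11]
#7 0x15→b5/s1 L1-HIT; vc=[11]
#8 0x2c→b11/s1 VC-HIT; vc=[5]
#9 0x17→b5/s1 VC-HIT; vc=[11]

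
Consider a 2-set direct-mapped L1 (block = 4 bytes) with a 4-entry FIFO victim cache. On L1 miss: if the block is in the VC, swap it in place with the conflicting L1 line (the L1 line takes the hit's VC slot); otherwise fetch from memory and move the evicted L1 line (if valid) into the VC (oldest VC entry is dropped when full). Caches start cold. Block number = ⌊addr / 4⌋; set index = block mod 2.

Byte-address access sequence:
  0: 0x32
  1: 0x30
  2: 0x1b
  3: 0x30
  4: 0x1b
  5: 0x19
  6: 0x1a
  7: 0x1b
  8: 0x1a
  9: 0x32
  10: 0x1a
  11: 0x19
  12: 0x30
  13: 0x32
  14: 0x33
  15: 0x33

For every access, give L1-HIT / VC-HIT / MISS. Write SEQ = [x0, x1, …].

SEQ = [MISS, L1-HIT, MISS, VC-HIT, VC-HIT, L1-HIT, L1-HIT, L1-HIT, L1-HIT, VC-HIT, VC-HIT, L1-HIT, VC-HIT, L1-HIT, L1-HIT, L1-HIT]

  [0] addr=0x32 blk=12 s=0: MISS | VC []
  [1] addr=0x30 blk=12 s=0: L1-HIT | VC []
  [2] addr=0x1b blk=6 s=0: MISS | VC [12]
  [3] addr=0x30 blk=12 s=0: VC-HIT | VC [6]
  [4] addr=0x1b blk=6 s=0: VC-HIT | VC [12]
  [5] addr=0x19 blk=6 s=0: L1-HIT | VC [12]
  [6] addr=0x1a blk=6 s=0: L1-HIT | VC [12]
  [7] addr=0x1b blk=6 s=0: L1-HIT | VC [12]
  [8] addr=0x1a blk=6 s=0: L1-HIT | VC [12]
  [9] addr=0x32 blk=12 s=0: VC-HIT | VC [6]
  [10] addr=0x1a blk=6 s=0: VC-HIT | VC [12]
  [11] addr=0x19 blk=6 s=0: L1-HIT | VC [12]
  [12] addr=0x30 blk=12 s=0: VC-HIT | VC [6]
  [13] addr=0x32 blk=12 s=0: L1-HIT | VC [6]
  [14] addr=0x33 blk=12 s=0: L1-HIT | VC [6]
  [15] addr=0x33 blk=12 s=0: L1-HIT | VC [6]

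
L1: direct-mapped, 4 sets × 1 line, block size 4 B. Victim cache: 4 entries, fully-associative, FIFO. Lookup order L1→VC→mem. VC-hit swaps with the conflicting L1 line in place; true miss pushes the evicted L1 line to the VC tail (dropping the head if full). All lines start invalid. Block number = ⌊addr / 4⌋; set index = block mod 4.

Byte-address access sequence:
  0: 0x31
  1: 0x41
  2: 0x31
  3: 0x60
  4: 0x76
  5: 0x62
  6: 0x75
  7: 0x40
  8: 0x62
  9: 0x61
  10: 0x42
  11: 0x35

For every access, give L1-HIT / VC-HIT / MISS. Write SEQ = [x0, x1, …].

SEQ = [MISS, MISS, VC-HIT, MISS, MISS, L1-HIT, L1-HIT, VC-HIT, VC-HIT, L1-HIT, VC-HIT, MISS]

  [0] addr=0x31 blk=12 s=0: MISS | VC []
  [1] addr=0x41 blk=16 s=0: MISS | VC [12]
  [2] addr=0x31 blk=12 s=0: VC-HIT | VC [16]
  [3] addr=0x60 blk=24 s=0: MISS | VC [16, 12]
  [4] addr=0x76 blk=29 s=1: MISS | VC [16, 12]
  [5] addr=0x62 blk=24 s=0: L1-HIT | VC [16, 12]
  [6] addr=0x75 blk=29 s=1: L1-HIT | VC [16, 12]
  [7] addr=0x40 blk=16 s=0: VC-HIT | VC [24, 12]
  [8] addr=0x62 blk=24 s=0: VC-HIT | VC [16, 12]
  [9] addr=0x61 blk=24 s=0: L1-HIT | VC [16, 12]
  [10] addr=0x42 blk=16 s=0: VC-HIT | VC [24, 12]
  [11] addr=0x35 blk=13 s=1: MISS | VC [24, 12, 29]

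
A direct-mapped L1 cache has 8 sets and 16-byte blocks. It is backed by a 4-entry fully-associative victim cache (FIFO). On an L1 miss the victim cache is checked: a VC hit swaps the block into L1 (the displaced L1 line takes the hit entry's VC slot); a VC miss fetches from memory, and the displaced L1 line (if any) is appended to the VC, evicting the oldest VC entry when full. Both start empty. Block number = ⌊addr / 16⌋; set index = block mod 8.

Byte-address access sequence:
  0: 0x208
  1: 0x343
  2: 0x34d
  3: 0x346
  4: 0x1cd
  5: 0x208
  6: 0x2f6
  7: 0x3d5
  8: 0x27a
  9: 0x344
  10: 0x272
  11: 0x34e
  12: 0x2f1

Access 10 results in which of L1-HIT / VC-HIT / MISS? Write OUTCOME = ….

  [0] addr=0x208 blk=32 s=0: MISS | VC []
  [1] addr=0x343 blk=52 s=4: MISS | VC []
  [2] addr=0x34d blk=52 s=4: L1-HIT | VC []
  [3] addr=0x346 blk=52 s=4: L1-HIT | VC []
  [4] addr=0x1cd blk=28 s=4: MISS | VC [52]
  [5] addr=0x208 blk=32 s=0: L1-HIT | VC [52]
  [6] addr=0x2f6 blk=47 s=7: MISS | VC [52]
  [7] addr=0x3d5 blk=61 s=5: MISS | VC [52]
  [8] addr=0x27a blk=39 s=7: MISS | VC [52, 47]
  [9] addr=0x344 blk=52 s=4: VC-HIT | VC [28, 47]
  [10] addr=0x272 blk=39 s=7: L1-HIT | VC [28, 47]
  [11] addr=0x34e blk=52 s=4: L1-HIT | VC [28, 47]
  [12] addr=0x2f1 blk=47 s=7: VC-HIT | VC [28, 39]

OUTCOME = L1-HIT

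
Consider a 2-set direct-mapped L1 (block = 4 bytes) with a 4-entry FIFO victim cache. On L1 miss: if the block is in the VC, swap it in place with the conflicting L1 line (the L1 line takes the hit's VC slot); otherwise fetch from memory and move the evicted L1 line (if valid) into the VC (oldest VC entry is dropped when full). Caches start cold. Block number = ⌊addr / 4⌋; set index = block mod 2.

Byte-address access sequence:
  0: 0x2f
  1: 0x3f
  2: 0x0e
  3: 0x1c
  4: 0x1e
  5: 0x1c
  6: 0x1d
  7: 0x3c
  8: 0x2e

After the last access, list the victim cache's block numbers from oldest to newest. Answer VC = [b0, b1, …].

VC = [15, 7, 3]

#0 0x2f→b11/s1 MISS; vc=[]
#1 0x3f→b15/s1 MISS; vc=[11]
#2 0xe→b3/s1 MISS; vc=[11,15]
#3 0x1c→b7/s1 MISS; vc=[11,15,3]
#4 0x1e→b7/s1 L1-HIT; vc=[11,15,3]
#5 0x1c→b7/s1 L1-HIT; vc=[11,15,3]
#6 0x1d→b7/s1 L1-HIT; vc=[11,15,3]
#7 0x3c→b15/s1 VC-HIT; vc=[11,7,3]
#8 0x2e→b11/s1 VC-HIT; vc=[15,7,3]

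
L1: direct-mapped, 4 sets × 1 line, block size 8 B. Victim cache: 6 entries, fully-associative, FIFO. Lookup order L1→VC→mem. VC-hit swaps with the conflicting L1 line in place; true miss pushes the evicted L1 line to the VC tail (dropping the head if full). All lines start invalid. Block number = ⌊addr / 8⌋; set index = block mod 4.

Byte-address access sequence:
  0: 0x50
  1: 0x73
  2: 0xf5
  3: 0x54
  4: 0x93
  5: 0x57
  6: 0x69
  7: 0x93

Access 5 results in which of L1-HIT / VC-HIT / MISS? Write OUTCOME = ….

  [0] addr=0x50 blk=10 s=2: MISS | VC []
  [1] addr=0x73 blk=14 s=2: MISS | VC [10]
  [2] addr=0xf5 blk=30 s=2: MISS | VC [10, 14]
  [3] addr=0x54 blk=10 s=2: VC-HIT | VC [30, 14]
  [4] addr=0x93 blk=18 s=2: MISS | VC [30, 14, 10]
  [5] addr=0x57 blk=10 s=2: VC-HIT | VC [30, 14, 18]
  [6] addr=0x69 blk=13 s=1: MISS | VC [30, 14, 18]
  [7] addr=0x93 blk=18 s=2: VC-HIT | VC [30, 14, 10]

OUTCOME = VC-HIT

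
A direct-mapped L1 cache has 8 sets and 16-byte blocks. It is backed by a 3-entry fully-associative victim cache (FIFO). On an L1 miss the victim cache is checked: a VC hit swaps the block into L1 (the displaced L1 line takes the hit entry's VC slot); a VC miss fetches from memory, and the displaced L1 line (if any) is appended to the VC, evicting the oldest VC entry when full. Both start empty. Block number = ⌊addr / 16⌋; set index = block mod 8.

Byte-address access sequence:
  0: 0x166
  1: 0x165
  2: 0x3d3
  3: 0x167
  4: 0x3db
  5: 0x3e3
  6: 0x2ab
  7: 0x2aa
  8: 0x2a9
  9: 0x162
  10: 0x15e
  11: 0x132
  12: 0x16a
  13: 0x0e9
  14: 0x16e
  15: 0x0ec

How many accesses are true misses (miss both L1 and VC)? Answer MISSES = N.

0: 0x166 (blk 22, set 6) → MISS  vc=[]
1: 0x165 (blk 22, set 6) → L1-HIT  vc=[]
2: 0x3d3 (blk 61, set 5) → MISS  vc=[]
3: 0x167 (blk 22, set 6) → L1-HIT  vc=[]
4: 0x3db (blk 61, set 5) → L1-HIT  vc=[]
5: 0x3e3 (blk 62, set 6) → MISS  vc=[22]
6: 0x2ab (blk 42, set 2) → MISS  vc=[22]
7: 0x2aa (blk 42, set 2) → L1-HIT  vc=[22]
8: 0x2a9 (blk 42, set 2) → L1-HIT  vc=[22]
9: 0x162 (blk 22, set 6) → VC-HIT  vc=[62]
10: 0x15e (blk 21, set 5) → MISS  vc=[62, 61]
11: 0x132 (blk 19, set 3) → MISS  vc=[62, 61]
12: 0x16a (blk 22, set 6) → L1-HIT  vc=[62, 61]
13: 0xe9 (blk 14, set 6) → MISS  vc=[62, 61, 22]
14: 0x16e (blk 22, set 6) → VC-HIT  vc=[62, 61, 14]
15: 0xec (blk 14, set 6) → VC-HIT  vc=[62, 61, 22]

MISSES = 7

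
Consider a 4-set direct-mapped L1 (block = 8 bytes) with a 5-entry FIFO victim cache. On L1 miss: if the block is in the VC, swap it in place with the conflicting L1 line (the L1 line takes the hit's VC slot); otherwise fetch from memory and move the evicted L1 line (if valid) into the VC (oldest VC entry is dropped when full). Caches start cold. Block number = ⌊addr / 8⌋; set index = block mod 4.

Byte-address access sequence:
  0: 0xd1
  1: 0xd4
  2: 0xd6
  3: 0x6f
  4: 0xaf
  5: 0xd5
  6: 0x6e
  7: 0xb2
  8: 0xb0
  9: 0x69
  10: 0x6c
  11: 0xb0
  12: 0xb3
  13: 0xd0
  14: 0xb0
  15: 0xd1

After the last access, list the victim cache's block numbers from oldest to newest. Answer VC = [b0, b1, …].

  [0] addr=0xd1 blk=26 s=2: MISS | VC []
  [1] addr=0xd4 blk=26 s=2: L1-HIT | VC []
  [2] addr=0xd6 blk=26 s=2: L1-HIT | VC []
  [3] addr=0x6f blk=13 s=1: MISS | VC []
  [4] addr=0xaf blk=21 s=1: MISS | VC [13]
  [5] addr=0xd5 blk=26 s=2: L1-HIT | VC [13]
  [6] addr=0x6e blk=13 s=1: VC-HIT | VC [21]
  [7] addr=0xb2 blk=22 s=2: MISS | VC [21, 26]
  [8] addr=0xb0 blk=22 s=2: L1-HIT | VC [21, 26]
  [9] addr=0x69 blk=13 s=1: L1-HIT | VC [21, 26]
  [10] addr=0x6c blk=13 s=1: L1-HIT | VC [21, 26]
  [11] addr=0xb0 blk=22 s=2: L1-HIT | VC [21, 26]
  [12] addr=0xb3 blk=22 s=2: L1-HIT | VC [21, 26]
  [13] addr=0xd0 blk=26 s=2: VC-HIT | VC [21, 22]
  [14] addr=0xb0 blk=22 s=2: VC-HIT | VC [21, 26]
  [15] addr=0xd1 blk=26 s=2: VC-HIT | VC [21, 22]

VC = [21, 22]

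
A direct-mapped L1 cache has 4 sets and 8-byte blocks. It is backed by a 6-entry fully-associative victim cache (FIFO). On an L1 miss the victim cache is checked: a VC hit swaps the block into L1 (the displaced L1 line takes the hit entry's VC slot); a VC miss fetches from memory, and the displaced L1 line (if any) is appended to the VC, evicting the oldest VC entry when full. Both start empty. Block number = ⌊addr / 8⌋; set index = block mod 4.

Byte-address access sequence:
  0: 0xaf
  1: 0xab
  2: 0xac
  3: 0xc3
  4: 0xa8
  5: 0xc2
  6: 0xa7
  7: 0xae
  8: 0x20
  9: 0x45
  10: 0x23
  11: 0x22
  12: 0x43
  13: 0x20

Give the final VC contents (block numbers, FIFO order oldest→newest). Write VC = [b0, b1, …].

0: 0xaf (blk 21, set 1) → MISS  vc=[]
1: 0xab (blk 21, set 1) → L1-HIT  vc=[]
2: 0xac (blk 21, set 1) → L1-HIT  vc=[]
3: 0xc3 (blk 24, set 0) → MISS  vc=[]
4: 0xa8 (blk 21, set 1) → L1-HIT  vc=[]
5: 0xc2 (blk 24, set 0) → L1-HIT  vc=[]
6: 0xa7 (blk 20, set 0) → MISS  vc=[24]
7: 0xae (blk 21, set 1) → L1-HIT  vc=[24]
8: 0x20 (blk 4, set 0) → MISS  vc=[24, 20]
9: 0x45 (blk 8, set 0) → MISS  vc=[24, 20, 4]
10: 0x23 (blk 4, set 0) → VC-HIT  vc=[24, 20, 8]
11: 0x22 (blk 4, set 0) → L1-HIT  vc=[24, 20, 8]
12: 0x43 (blk 8, set 0) → VC-HIT  vc=[24, 20, 4]
13: 0x20 (blk 4, set 0) → VC-HIT  vc=[24, 20, 8]

VC = [24, 20, 8]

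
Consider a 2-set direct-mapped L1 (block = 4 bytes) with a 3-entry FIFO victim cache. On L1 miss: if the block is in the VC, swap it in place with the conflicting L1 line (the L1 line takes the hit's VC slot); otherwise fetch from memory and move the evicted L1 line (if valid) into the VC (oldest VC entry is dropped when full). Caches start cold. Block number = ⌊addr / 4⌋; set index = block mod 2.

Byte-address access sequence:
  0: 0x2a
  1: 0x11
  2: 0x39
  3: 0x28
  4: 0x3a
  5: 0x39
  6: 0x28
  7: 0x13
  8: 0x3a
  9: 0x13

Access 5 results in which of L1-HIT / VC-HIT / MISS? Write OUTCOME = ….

OUTCOME = L1-HIT

  [0] addr=0x2a blk=10 s=0: MISS | VC []
  [1] addr=0x11 blk=4 s=0: MISS | VC [10]
  [2] addr=0x39 blk=14 s=0: MISS | VC [10, 4]
  [3] addr=0x28 blk=10 s=0: VC-HIT | VC [14, 4]
  [4] addr=0x3a blk=14 s=0: VC-HIT | VC [10, 4]
  [5] addr=0x39 blk=14 s=0: L1-HIT | VC [10, 4]
  [6] addr=0x28 blk=10 s=0: VC-HIT | VC [14, 4]
  [7] addr=0x13 blk=4 s=0: VC-HIT | VC [14, 10]
  [8] addr=0x3a blk=14 s=0: VC-HIT | VC [4, 10]
  [9] addr=0x13 blk=4 s=0: VC-HIT | VC [14, 10]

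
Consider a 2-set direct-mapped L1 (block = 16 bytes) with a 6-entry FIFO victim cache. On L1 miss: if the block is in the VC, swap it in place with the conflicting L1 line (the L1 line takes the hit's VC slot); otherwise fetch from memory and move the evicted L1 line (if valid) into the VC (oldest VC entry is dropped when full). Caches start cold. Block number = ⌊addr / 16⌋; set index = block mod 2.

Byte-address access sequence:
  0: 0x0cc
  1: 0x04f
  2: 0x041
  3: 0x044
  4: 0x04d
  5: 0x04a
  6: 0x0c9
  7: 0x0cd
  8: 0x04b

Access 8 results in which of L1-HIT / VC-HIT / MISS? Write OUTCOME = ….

OUTCOME = VC-HIT

  [0] addr=0xcc blk=12 s=0: MISS | VC []
  [1] addr=0x4f blk=4 s=0: MISS | VC [12]
  [2] addr=0x41 blk=4 s=0: L1-HIT | VC [12]
  [3] addr=0x44 blk=4 s=0: L1-HIT | VC [12]
  [4] addr=0x4d blk=4 s=0: L1-HIT | VC [12]
  [5] addr=0x4a blk=4 s=0: L1-HIT | VC [12]
  [6] addr=0xc9 blk=12 s=0: VC-HIT | VC [4]
  [7] addr=0xcd blk=12 s=0: L1-HIT | VC [4]
  [8] addr=0x4b blk=4 s=0: VC-HIT | VC [12]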